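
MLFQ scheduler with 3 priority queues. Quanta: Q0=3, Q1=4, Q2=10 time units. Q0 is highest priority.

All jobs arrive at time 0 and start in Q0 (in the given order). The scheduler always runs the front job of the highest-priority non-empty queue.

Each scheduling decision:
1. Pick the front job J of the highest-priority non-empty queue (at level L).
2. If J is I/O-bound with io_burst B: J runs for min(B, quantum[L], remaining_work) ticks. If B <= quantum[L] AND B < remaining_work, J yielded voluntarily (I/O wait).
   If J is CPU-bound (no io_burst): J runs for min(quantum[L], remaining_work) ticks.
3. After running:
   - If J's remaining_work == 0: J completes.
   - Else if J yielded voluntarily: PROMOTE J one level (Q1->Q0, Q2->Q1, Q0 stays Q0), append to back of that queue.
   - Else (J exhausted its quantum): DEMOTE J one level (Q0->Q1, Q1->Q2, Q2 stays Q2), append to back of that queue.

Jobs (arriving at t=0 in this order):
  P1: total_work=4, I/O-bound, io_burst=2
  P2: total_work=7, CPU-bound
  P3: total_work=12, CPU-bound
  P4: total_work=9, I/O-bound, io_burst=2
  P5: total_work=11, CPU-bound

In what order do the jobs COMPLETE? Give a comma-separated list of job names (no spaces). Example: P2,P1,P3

Answer: P1,P4,P2,P3,P5

Derivation:
t=0-2: P1@Q0 runs 2, rem=2, I/O yield, promote→Q0. Q0=[P2,P3,P4,P5,P1] Q1=[] Q2=[]
t=2-5: P2@Q0 runs 3, rem=4, quantum used, demote→Q1. Q0=[P3,P4,P5,P1] Q1=[P2] Q2=[]
t=5-8: P3@Q0 runs 3, rem=9, quantum used, demote→Q1. Q0=[P4,P5,P1] Q1=[P2,P3] Q2=[]
t=8-10: P4@Q0 runs 2, rem=7, I/O yield, promote→Q0. Q0=[P5,P1,P4] Q1=[P2,P3] Q2=[]
t=10-13: P5@Q0 runs 3, rem=8, quantum used, demote→Q1. Q0=[P1,P4] Q1=[P2,P3,P5] Q2=[]
t=13-15: P1@Q0 runs 2, rem=0, completes. Q0=[P4] Q1=[P2,P3,P5] Q2=[]
t=15-17: P4@Q0 runs 2, rem=5, I/O yield, promote→Q0. Q0=[P4] Q1=[P2,P3,P5] Q2=[]
t=17-19: P4@Q0 runs 2, rem=3, I/O yield, promote→Q0. Q0=[P4] Q1=[P2,P3,P5] Q2=[]
t=19-21: P4@Q0 runs 2, rem=1, I/O yield, promote→Q0. Q0=[P4] Q1=[P2,P3,P5] Q2=[]
t=21-22: P4@Q0 runs 1, rem=0, completes. Q0=[] Q1=[P2,P3,P5] Q2=[]
t=22-26: P2@Q1 runs 4, rem=0, completes. Q0=[] Q1=[P3,P5] Q2=[]
t=26-30: P3@Q1 runs 4, rem=5, quantum used, demote→Q2. Q0=[] Q1=[P5] Q2=[P3]
t=30-34: P5@Q1 runs 4, rem=4, quantum used, demote→Q2. Q0=[] Q1=[] Q2=[P3,P5]
t=34-39: P3@Q2 runs 5, rem=0, completes. Q0=[] Q1=[] Q2=[P5]
t=39-43: P5@Q2 runs 4, rem=0, completes. Q0=[] Q1=[] Q2=[]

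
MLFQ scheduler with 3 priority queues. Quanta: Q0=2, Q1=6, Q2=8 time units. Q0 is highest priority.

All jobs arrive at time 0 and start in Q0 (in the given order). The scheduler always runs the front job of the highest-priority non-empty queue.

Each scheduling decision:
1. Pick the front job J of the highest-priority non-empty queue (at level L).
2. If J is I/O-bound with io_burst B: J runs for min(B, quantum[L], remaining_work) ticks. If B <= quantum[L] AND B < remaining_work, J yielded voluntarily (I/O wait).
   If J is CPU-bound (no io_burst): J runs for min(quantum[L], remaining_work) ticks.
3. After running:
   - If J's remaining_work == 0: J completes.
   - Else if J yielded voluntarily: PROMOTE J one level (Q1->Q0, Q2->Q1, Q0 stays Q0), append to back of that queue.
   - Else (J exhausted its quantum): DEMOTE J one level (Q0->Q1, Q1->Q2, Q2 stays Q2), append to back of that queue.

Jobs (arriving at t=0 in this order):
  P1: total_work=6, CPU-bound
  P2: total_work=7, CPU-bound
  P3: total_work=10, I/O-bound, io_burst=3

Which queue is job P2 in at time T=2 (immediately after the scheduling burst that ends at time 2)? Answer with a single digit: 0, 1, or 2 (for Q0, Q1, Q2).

Answer: 0

Derivation:
t=0-2: P1@Q0 runs 2, rem=4, quantum used, demote→Q1. Q0=[P2,P3] Q1=[P1] Q2=[]
t=2-4: P2@Q0 runs 2, rem=5, quantum used, demote→Q1. Q0=[P3] Q1=[P1,P2] Q2=[]
t=4-6: P3@Q0 runs 2, rem=8, quantum used, demote→Q1. Q0=[] Q1=[P1,P2,P3] Q2=[]
t=6-10: P1@Q1 runs 4, rem=0, completes. Q0=[] Q1=[P2,P3] Q2=[]
t=10-15: P2@Q1 runs 5, rem=0, completes. Q0=[] Q1=[P3] Q2=[]
t=15-18: P3@Q1 runs 3, rem=5, I/O yield, promote→Q0. Q0=[P3] Q1=[] Q2=[]
t=18-20: P3@Q0 runs 2, rem=3, quantum used, demote→Q1. Q0=[] Q1=[P3] Q2=[]
t=20-23: P3@Q1 runs 3, rem=0, completes. Q0=[] Q1=[] Q2=[]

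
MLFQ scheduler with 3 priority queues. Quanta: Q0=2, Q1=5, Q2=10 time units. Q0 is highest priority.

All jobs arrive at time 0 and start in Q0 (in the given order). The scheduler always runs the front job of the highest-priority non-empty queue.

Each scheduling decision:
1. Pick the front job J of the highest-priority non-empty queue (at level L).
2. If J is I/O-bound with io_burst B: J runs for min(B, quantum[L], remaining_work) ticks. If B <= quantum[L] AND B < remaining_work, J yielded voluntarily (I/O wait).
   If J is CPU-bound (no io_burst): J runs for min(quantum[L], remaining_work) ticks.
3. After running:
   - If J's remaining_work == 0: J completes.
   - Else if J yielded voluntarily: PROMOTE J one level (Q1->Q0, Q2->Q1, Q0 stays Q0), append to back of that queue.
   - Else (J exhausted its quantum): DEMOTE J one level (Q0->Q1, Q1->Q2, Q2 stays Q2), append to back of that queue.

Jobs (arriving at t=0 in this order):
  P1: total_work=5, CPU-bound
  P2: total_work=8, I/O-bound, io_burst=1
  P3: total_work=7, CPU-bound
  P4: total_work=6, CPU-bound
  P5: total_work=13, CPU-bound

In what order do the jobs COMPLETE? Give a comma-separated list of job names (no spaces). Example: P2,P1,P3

Answer: P2,P1,P3,P4,P5

Derivation:
t=0-2: P1@Q0 runs 2, rem=3, quantum used, demote→Q1. Q0=[P2,P3,P4,P5] Q1=[P1] Q2=[]
t=2-3: P2@Q0 runs 1, rem=7, I/O yield, promote→Q0. Q0=[P3,P4,P5,P2] Q1=[P1] Q2=[]
t=3-5: P3@Q0 runs 2, rem=5, quantum used, demote→Q1. Q0=[P4,P5,P2] Q1=[P1,P3] Q2=[]
t=5-7: P4@Q0 runs 2, rem=4, quantum used, demote→Q1. Q0=[P5,P2] Q1=[P1,P3,P4] Q2=[]
t=7-9: P5@Q0 runs 2, rem=11, quantum used, demote→Q1. Q0=[P2] Q1=[P1,P3,P4,P5] Q2=[]
t=9-10: P2@Q0 runs 1, rem=6, I/O yield, promote→Q0. Q0=[P2] Q1=[P1,P3,P4,P5] Q2=[]
t=10-11: P2@Q0 runs 1, rem=5, I/O yield, promote→Q0. Q0=[P2] Q1=[P1,P3,P4,P5] Q2=[]
t=11-12: P2@Q0 runs 1, rem=4, I/O yield, promote→Q0. Q0=[P2] Q1=[P1,P3,P4,P5] Q2=[]
t=12-13: P2@Q0 runs 1, rem=3, I/O yield, promote→Q0. Q0=[P2] Q1=[P1,P3,P4,P5] Q2=[]
t=13-14: P2@Q0 runs 1, rem=2, I/O yield, promote→Q0. Q0=[P2] Q1=[P1,P3,P4,P5] Q2=[]
t=14-15: P2@Q0 runs 1, rem=1, I/O yield, promote→Q0. Q0=[P2] Q1=[P1,P3,P4,P5] Q2=[]
t=15-16: P2@Q0 runs 1, rem=0, completes. Q0=[] Q1=[P1,P3,P4,P5] Q2=[]
t=16-19: P1@Q1 runs 3, rem=0, completes. Q0=[] Q1=[P3,P4,P5] Q2=[]
t=19-24: P3@Q1 runs 5, rem=0, completes. Q0=[] Q1=[P4,P5] Q2=[]
t=24-28: P4@Q1 runs 4, rem=0, completes. Q0=[] Q1=[P5] Q2=[]
t=28-33: P5@Q1 runs 5, rem=6, quantum used, demote→Q2. Q0=[] Q1=[] Q2=[P5]
t=33-39: P5@Q2 runs 6, rem=0, completes. Q0=[] Q1=[] Q2=[]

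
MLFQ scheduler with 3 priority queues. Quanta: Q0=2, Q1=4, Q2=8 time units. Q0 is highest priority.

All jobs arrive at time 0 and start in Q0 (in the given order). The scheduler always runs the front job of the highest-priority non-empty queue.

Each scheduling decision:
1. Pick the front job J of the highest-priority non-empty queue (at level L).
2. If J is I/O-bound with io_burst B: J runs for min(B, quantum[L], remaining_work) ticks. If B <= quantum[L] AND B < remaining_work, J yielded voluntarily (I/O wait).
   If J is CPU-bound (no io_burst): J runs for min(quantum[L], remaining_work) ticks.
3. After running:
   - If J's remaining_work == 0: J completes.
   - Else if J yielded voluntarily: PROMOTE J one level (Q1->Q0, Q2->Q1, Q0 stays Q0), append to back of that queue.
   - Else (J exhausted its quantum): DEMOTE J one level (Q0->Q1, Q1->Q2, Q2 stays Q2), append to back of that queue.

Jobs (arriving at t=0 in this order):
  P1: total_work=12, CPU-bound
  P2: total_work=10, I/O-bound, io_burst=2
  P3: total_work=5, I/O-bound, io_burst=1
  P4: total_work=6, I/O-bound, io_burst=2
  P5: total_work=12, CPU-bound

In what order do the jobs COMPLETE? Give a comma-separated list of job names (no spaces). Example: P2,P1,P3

Answer: P4,P2,P3,P1,P5

Derivation:
t=0-2: P1@Q0 runs 2, rem=10, quantum used, demote→Q1. Q0=[P2,P3,P4,P5] Q1=[P1] Q2=[]
t=2-4: P2@Q0 runs 2, rem=8, I/O yield, promote→Q0. Q0=[P3,P4,P5,P2] Q1=[P1] Q2=[]
t=4-5: P3@Q0 runs 1, rem=4, I/O yield, promote→Q0. Q0=[P4,P5,P2,P3] Q1=[P1] Q2=[]
t=5-7: P4@Q0 runs 2, rem=4, I/O yield, promote→Q0. Q0=[P5,P2,P3,P4] Q1=[P1] Q2=[]
t=7-9: P5@Q0 runs 2, rem=10, quantum used, demote→Q1. Q0=[P2,P3,P4] Q1=[P1,P5] Q2=[]
t=9-11: P2@Q0 runs 2, rem=6, I/O yield, promote→Q0. Q0=[P3,P4,P2] Q1=[P1,P5] Q2=[]
t=11-12: P3@Q0 runs 1, rem=3, I/O yield, promote→Q0. Q0=[P4,P2,P3] Q1=[P1,P5] Q2=[]
t=12-14: P4@Q0 runs 2, rem=2, I/O yield, promote→Q0. Q0=[P2,P3,P4] Q1=[P1,P5] Q2=[]
t=14-16: P2@Q0 runs 2, rem=4, I/O yield, promote→Q0. Q0=[P3,P4,P2] Q1=[P1,P5] Q2=[]
t=16-17: P3@Q0 runs 1, rem=2, I/O yield, promote→Q0. Q0=[P4,P2,P3] Q1=[P1,P5] Q2=[]
t=17-19: P4@Q0 runs 2, rem=0, completes. Q0=[P2,P3] Q1=[P1,P5] Q2=[]
t=19-21: P2@Q0 runs 2, rem=2, I/O yield, promote→Q0. Q0=[P3,P2] Q1=[P1,P5] Q2=[]
t=21-22: P3@Q0 runs 1, rem=1, I/O yield, promote→Q0. Q0=[P2,P3] Q1=[P1,P5] Q2=[]
t=22-24: P2@Q0 runs 2, rem=0, completes. Q0=[P3] Q1=[P1,P5] Q2=[]
t=24-25: P3@Q0 runs 1, rem=0, completes. Q0=[] Q1=[P1,P5] Q2=[]
t=25-29: P1@Q1 runs 4, rem=6, quantum used, demote→Q2. Q0=[] Q1=[P5] Q2=[P1]
t=29-33: P5@Q1 runs 4, rem=6, quantum used, demote→Q2. Q0=[] Q1=[] Q2=[P1,P5]
t=33-39: P1@Q2 runs 6, rem=0, completes. Q0=[] Q1=[] Q2=[P5]
t=39-45: P5@Q2 runs 6, rem=0, completes. Q0=[] Q1=[] Q2=[]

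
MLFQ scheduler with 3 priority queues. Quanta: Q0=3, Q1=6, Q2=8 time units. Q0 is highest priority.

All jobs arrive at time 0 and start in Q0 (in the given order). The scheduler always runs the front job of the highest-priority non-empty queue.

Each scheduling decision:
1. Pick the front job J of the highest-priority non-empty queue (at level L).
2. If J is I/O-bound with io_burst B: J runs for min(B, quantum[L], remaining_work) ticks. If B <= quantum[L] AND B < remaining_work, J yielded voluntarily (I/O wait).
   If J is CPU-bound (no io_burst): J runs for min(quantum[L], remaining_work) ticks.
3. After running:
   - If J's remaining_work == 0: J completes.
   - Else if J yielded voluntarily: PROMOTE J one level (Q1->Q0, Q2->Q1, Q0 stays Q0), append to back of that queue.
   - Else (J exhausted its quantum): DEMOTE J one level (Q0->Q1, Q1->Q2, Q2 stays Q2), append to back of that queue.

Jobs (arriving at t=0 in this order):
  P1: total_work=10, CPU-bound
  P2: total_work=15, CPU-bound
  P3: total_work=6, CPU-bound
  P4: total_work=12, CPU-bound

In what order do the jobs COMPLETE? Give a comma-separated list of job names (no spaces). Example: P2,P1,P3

Answer: P3,P1,P2,P4

Derivation:
t=0-3: P1@Q0 runs 3, rem=7, quantum used, demote→Q1. Q0=[P2,P3,P4] Q1=[P1] Q2=[]
t=3-6: P2@Q0 runs 3, rem=12, quantum used, demote→Q1. Q0=[P3,P4] Q1=[P1,P2] Q2=[]
t=6-9: P3@Q0 runs 3, rem=3, quantum used, demote→Q1. Q0=[P4] Q1=[P1,P2,P3] Q2=[]
t=9-12: P4@Q0 runs 3, rem=9, quantum used, demote→Q1. Q0=[] Q1=[P1,P2,P3,P4] Q2=[]
t=12-18: P1@Q1 runs 6, rem=1, quantum used, demote→Q2. Q0=[] Q1=[P2,P3,P4] Q2=[P1]
t=18-24: P2@Q1 runs 6, rem=6, quantum used, demote→Q2. Q0=[] Q1=[P3,P4] Q2=[P1,P2]
t=24-27: P3@Q1 runs 3, rem=0, completes. Q0=[] Q1=[P4] Q2=[P1,P2]
t=27-33: P4@Q1 runs 6, rem=3, quantum used, demote→Q2. Q0=[] Q1=[] Q2=[P1,P2,P4]
t=33-34: P1@Q2 runs 1, rem=0, completes. Q0=[] Q1=[] Q2=[P2,P4]
t=34-40: P2@Q2 runs 6, rem=0, completes. Q0=[] Q1=[] Q2=[P4]
t=40-43: P4@Q2 runs 3, rem=0, completes. Q0=[] Q1=[] Q2=[]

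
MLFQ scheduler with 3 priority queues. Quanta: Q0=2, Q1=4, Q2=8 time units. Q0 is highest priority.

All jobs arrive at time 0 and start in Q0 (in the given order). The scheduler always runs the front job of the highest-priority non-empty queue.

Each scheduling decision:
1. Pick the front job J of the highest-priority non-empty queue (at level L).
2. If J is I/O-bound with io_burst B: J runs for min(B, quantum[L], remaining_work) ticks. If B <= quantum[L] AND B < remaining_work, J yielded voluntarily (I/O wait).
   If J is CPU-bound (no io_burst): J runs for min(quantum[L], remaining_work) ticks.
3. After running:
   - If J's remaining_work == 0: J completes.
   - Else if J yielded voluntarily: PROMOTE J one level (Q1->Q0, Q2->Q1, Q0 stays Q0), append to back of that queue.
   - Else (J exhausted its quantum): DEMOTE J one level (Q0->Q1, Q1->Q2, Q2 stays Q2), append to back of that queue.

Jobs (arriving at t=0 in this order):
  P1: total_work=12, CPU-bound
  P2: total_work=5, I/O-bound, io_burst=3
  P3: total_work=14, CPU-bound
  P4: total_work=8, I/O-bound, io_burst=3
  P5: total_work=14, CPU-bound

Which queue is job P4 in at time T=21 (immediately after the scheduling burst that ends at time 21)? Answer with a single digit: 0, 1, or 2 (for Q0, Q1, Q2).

Answer: 1

Derivation:
t=0-2: P1@Q0 runs 2, rem=10, quantum used, demote→Q1. Q0=[P2,P3,P4,P5] Q1=[P1] Q2=[]
t=2-4: P2@Q0 runs 2, rem=3, quantum used, demote→Q1. Q0=[P3,P4,P5] Q1=[P1,P2] Q2=[]
t=4-6: P3@Q0 runs 2, rem=12, quantum used, demote→Q1. Q0=[P4,P5] Q1=[P1,P2,P3] Q2=[]
t=6-8: P4@Q0 runs 2, rem=6, quantum used, demote→Q1. Q0=[P5] Q1=[P1,P2,P3,P4] Q2=[]
t=8-10: P5@Q0 runs 2, rem=12, quantum used, demote→Q1. Q0=[] Q1=[P1,P2,P3,P4,P5] Q2=[]
t=10-14: P1@Q1 runs 4, rem=6, quantum used, demote→Q2. Q0=[] Q1=[P2,P3,P4,P5] Q2=[P1]
t=14-17: P2@Q1 runs 3, rem=0, completes. Q0=[] Q1=[P3,P4,P5] Q2=[P1]
t=17-21: P3@Q1 runs 4, rem=8, quantum used, demote→Q2. Q0=[] Q1=[P4,P5] Q2=[P1,P3]
t=21-24: P4@Q1 runs 3, rem=3, I/O yield, promote→Q0. Q0=[P4] Q1=[P5] Q2=[P1,P3]
t=24-26: P4@Q0 runs 2, rem=1, quantum used, demote→Q1. Q0=[] Q1=[P5,P4] Q2=[P1,P3]
t=26-30: P5@Q1 runs 4, rem=8, quantum used, demote→Q2. Q0=[] Q1=[P4] Q2=[P1,P3,P5]
t=30-31: P4@Q1 runs 1, rem=0, completes. Q0=[] Q1=[] Q2=[P1,P3,P5]
t=31-37: P1@Q2 runs 6, rem=0, completes. Q0=[] Q1=[] Q2=[P3,P5]
t=37-45: P3@Q2 runs 8, rem=0, completes. Q0=[] Q1=[] Q2=[P5]
t=45-53: P5@Q2 runs 8, rem=0, completes. Q0=[] Q1=[] Q2=[]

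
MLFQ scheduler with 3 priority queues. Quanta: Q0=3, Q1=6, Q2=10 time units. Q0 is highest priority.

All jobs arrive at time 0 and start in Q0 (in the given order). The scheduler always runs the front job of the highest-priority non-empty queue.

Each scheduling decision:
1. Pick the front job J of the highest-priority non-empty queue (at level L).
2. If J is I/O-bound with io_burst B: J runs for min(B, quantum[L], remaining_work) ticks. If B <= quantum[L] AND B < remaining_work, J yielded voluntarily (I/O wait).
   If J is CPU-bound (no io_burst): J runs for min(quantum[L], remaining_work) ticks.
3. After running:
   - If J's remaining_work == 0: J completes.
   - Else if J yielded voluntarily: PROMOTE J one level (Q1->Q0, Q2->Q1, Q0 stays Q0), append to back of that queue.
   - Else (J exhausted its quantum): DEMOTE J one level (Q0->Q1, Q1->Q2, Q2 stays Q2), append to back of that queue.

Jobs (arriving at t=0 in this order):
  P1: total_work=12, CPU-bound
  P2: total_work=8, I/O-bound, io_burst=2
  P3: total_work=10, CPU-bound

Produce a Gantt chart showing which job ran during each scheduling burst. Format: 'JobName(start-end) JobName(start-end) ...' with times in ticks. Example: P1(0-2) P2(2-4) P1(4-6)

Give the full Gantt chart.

Answer: P1(0-3) P2(3-5) P3(5-8) P2(8-10) P2(10-12) P2(12-14) P1(14-20) P3(20-26) P1(26-29) P3(29-30)

Derivation:
t=0-3: P1@Q0 runs 3, rem=9, quantum used, demote→Q1. Q0=[P2,P3] Q1=[P1] Q2=[]
t=3-5: P2@Q0 runs 2, rem=6, I/O yield, promote→Q0. Q0=[P3,P2] Q1=[P1] Q2=[]
t=5-8: P3@Q0 runs 3, rem=7, quantum used, demote→Q1. Q0=[P2] Q1=[P1,P3] Q2=[]
t=8-10: P2@Q0 runs 2, rem=4, I/O yield, promote→Q0. Q0=[P2] Q1=[P1,P3] Q2=[]
t=10-12: P2@Q0 runs 2, rem=2, I/O yield, promote→Q0. Q0=[P2] Q1=[P1,P3] Q2=[]
t=12-14: P2@Q0 runs 2, rem=0, completes. Q0=[] Q1=[P1,P3] Q2=[]
t=14-20: P1@Q1 runs 6, rem=3, quantum used, demote→Q2. Q0=[] Q1=[P3] Q2=[P1]
t=20-26: P3@Q1 runs 6, rem=1, quantum used, demote→Q2. Q0=[] Q1=[] Q2=[P1,P3]
t=26-29: P1@Q2 runs 3, rem=0, completes. Q0=[] Q1=[] Q2=[P3]
t=29-30: P3@Q2 runs 1, rem=0, completes. Q0=[] Q1=[] Q2=[]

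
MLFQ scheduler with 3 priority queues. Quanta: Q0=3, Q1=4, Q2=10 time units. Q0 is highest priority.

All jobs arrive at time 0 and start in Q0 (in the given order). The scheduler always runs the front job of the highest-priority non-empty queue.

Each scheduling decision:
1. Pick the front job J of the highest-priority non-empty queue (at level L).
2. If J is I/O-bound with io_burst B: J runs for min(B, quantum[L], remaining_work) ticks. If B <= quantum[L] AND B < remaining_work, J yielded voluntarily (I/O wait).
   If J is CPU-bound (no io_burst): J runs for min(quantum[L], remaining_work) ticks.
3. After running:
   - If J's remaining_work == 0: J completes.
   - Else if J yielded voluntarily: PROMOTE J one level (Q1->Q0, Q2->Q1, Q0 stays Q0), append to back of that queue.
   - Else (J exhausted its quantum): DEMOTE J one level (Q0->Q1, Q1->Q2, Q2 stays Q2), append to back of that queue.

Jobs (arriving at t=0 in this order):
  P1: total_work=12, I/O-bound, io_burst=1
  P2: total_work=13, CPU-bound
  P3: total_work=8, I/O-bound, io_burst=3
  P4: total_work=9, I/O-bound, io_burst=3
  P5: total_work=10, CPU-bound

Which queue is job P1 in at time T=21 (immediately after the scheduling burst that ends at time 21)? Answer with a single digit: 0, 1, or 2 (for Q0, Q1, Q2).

Answer: 0

Derivation:
t=0-1: P1@Q0 runs 1, rem=11, I/O yield, promote→Q0. Q0=[P2,P3,P4,P5,P1] Q1=[] Q2=[]
t=1-4: P2@Q0 runs 3, rem=10, quantum used, demote→Q1. Q0=[P3,P4,P5,P1] Q1=[P2] Q2=[]
t=4-7: P3@Q0 runs 3, rem=5, I/O yield, promote→Q0. Q0=[P4,P5,P1,P3] Q1=[P2] Q2=[]
t=7-10: P4@Q0 runs 3, rem=6, I/O yield, promote→Q0. Q0=[P5,P1,P3,P4] Q1=[P2] Q2=[]
t=10-13: P5@Q0 runs 3, rem=7, quantum used, demote→Q1. Q0=[P1,P3,P4] Q1=[P2,P5] Q2=[]
t=13-14: P1@Q0 runs 1, rem=10, I/O yield, promote→Q0. Q0=[P3,P4,P1] Q1=[P2,P5] Q2=[]
t=14-17: P3@Q0 runs 3, rem=2, I/O yield, promote→Q0. Q0=[P4,P1,P3] Q1=[P2,P5] Q2=[]
t=17-20: P4@Q0 runs 3, rem=3, I/O yield, promote→Q0. Q0=[P1,P3,P4] Q1=[P2,P5] Q2=[]
t=20-21: P1@Q0 runs 1, rem=9, I/O yield, promote→Q0. Q0=[P3,P4,P1] Q1=[P2,P5] Q2=[]
t=21-23: P3@Q0 runs 2, rem=0, completes. Q0=[P4,P1] Q1=[P2,P5] Q2=[]
t=23-26: P4@Q0 runs 3, rem=0, completes. Q0=[P1] Q1=[P2,P5] Q2=[]
t=26-27: P1@Q0 runs 1, rem=8, I/O yield, promote→Q0. Q0=[P1] Q1=[P2,P5] Q2=[]
t=27-28: P1@Q0 runs 1, rem=7, I/O yield, promote→Q0. Q0=[P1] Q1=[P2,P5] Q2=[]
t=28-29: P1@Q0 runs 1, rem=6, I/O yield, promote→Q0. Q0=[P1] Q1=[P2,P5] Q2=[]
t=29-30: P1@Q0 runs 1, rem=5, I/O yield, promote→Q0. Q0=[P1] Q1=[P2,P5] Q2=[]
t=30-31: P1@Q0 runs 1, rem=4, I/O yield, promote→Q0. Q0=[P1] Q1=[P2,P5] Q2=[]
t=31-32: P1@Q0 runs 1, rem=3, I/O yield, promote→Q0. Q0=[P1] Q1=[P2,P5] Q2=[]
t=32-33: P1@Q0 runs 1, rem=2, I/O yield, promote→Q0. Q0=[P1] Q1=[P2,P5] Q2=[]
t=33-34: P1@Q0 runs 1, rem=1, I/O yield, promote→Q0. Q0=[P1] Q1=[P2,P5] Q2=[]
t=34-35: P1@Q0 runs 1, rem=0, completes. Q0=[] Q1=[P2,P5] Q2=[]
t=35-39: P2@Q1 runs 4, rem=6, quantum used, demote→Q2. Q0=[] Q1=[P5] Q2=[P2]
t=39-43: P5@Q1 runs 4, rem=3, quantum used, demote→Q2. Q0=[] Q1=[] Q2=[P2,P5]
t=43-49: P2@Q2 runs 6, rem=0, completes. Q0=[] Q1=[] Q2=[P5]
t=49-52: P5@Q2 runs 3, rem=0, completes. Q0=[] Q1=[] Q2=[]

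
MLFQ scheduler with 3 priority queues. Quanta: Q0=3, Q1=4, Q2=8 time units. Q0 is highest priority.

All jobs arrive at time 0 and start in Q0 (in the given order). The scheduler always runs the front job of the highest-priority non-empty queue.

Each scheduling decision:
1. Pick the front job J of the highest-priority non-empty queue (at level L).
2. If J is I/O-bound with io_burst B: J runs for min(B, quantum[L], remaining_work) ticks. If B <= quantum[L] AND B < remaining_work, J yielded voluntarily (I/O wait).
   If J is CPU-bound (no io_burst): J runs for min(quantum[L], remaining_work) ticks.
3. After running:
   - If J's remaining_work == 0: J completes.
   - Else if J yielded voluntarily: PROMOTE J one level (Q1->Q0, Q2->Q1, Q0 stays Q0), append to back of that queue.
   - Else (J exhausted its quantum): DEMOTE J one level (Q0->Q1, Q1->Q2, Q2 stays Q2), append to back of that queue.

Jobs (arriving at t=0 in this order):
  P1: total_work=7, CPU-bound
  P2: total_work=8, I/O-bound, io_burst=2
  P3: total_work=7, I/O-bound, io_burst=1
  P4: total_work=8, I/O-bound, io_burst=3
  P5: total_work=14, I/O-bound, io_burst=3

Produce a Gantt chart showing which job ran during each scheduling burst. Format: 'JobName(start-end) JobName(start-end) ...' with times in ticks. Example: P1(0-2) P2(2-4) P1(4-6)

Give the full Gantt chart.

Answer: P1(0-3) P2(3-5) P3(5-6) P4(6-9) P5(9-12) P2(12-14) P3(14-15) P4(15-18) P5(18-21) P2(21-23) P3(23-24) P4(24-26) P5(26-29) P2(29-31) P3(31-32) P5(32-35) P3(35-36) P5(36-38) P3(38-39) P3(39-40) P1(40-44)

Derivation:
t=0-3: P1@Q0 runs 3, rem=4, quantum used, demote→Q1. Q0=[P2,P3,P4,P5] Q1=[P1] Q2=[]
t=3-5: P2@Q0 runs 2, rem=6, I/O yield, promote→Q0. Q0=[P3,P4,P5,P2] Q1=[P1] Q2=[]
t=5-6: P3@Q0 runs 1, rem=6, I/O yield, promote→Q0. Q0=[P4,P5,P2,P3] Q1=[P1] Q2=[]
t=6-9: P4@Q0 runs 3, rem=5, I/O yield, promote→Q0. Q0=[P5,P2,P3,P4] Q1=[P1] Q2=[]
t=9-12: P5@Q0 runs 3, rem=11, I/O yield, promote→Q0. Q0=[P2,P3,P4,P5] Q1=[P1] Q2=[]
t=12-14: P2@Q0 runs 2, rem=4, I/O yield, promote→Q0. Q0=[P3,P4,P5,P2] Q1=[P1] Q2=[]
t=14-15: P3@Q0 runs 1, rem=5, I/O yield, promote→Q0. Q0=[P4,P5,P2,P3] Q1=[P1] Q2=[]
t=15-18: P4@Q0 runs 3, rem=2, I/O yield, promote→Q0. Q0=[P5,P2,P3,P4] Q1=[P1] Q2=[]
t=18-21: P5@Q0 runs 3, rem=8, I/O yield, promote→Q0. Q0=[P2,P3,P4,P5] Q1=[P1] Q2=[]
t=21-23: P2@Q0 runs 2, rem=2, I/O yield, promote→Q0. Q0=[P3,P4,P5,P2] Q1=[P1] Q2=[]
t=23-24: P3@Q0 runs 1, rem=4, I/O yield, promote→Q0. Q0=[P4,P5,P2,P3] Q1=[P1] Q2=[]
t=24-26: P4@Q0 runs 2, rem=0, completes. Q0=[P5,P2,P3] Q1=[P1] Q2=[]
t=26-29: P5@Q0 runs 3, rem=5, I/O yield, promote→Q0. Q0=[P2,P3,P5] Q1=[P1] Q2=[]
t=29-31: P2@Q0 runs 2, rem=0, completes. Q0=[P3,P5] Q1=[P1] Q2=[]
t=31-32: P3@Q0 runs 1, rem=3, I/O yield, promote→Q0. Q0=[P5,P3] Q1=[P1] Q2=[]
t=32-35: P5@Q0 runs 3, rem=2, I/O yield, promote→Q0. Q0=[P3,P5] Q1=[P1] Q2=[]
t=35-36: P3@Q0 runs 1, rem=2, I/O yield, promote→Q0. Q0=[P5,P3] Q1=[P1] Q2=[]
t=36-38: P5@Q0 runs 2, rem=0, completes. Q0=[P3] Q1=[P1] Q2=[]
t=38-39: P3@Q0 runs 1, rem=1, I/O yield, promote→Q0. Q0=[P3] Q1=[P1] Q2=[]
t=39-40: P3@Q0 runs 1, rem=0, completes. Q0=[] Q1=[P1] Q2=[]
t=40-44: P1@Q1 runs 4, rem=0, completes. Q0=[] Q1=[] Q2=[]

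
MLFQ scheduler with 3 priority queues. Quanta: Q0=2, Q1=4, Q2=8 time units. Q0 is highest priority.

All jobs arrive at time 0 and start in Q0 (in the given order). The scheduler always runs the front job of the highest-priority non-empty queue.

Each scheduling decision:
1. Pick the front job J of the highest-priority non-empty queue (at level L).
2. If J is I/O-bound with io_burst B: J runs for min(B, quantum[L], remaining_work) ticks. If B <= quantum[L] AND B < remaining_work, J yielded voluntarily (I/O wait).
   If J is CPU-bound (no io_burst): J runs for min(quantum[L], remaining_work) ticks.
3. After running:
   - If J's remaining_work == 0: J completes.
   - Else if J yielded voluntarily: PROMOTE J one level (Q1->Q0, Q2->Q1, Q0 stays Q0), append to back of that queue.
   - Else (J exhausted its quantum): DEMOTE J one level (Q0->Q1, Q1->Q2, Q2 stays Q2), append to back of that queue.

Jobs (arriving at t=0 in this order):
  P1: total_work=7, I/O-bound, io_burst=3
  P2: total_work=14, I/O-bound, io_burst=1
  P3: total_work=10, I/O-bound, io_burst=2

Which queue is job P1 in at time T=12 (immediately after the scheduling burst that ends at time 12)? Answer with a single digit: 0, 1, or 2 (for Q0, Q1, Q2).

t=0-2: P1@Q0 runs 2, rem=5, quantum used, demote→Q1. Q0=[P2,P3] Q1=[P1] Q2=[]
t=2-3: P2@Q0 runs 1, rem=13, I/O yield, promote→Q0. Q0=[P3,P2] Q1=[P1] Q2=[]
t=3-5: P3@Q0 runs 2, rem=8, I/O yield, promote→Q0. Q0=[P2,P3] Q1=[P1] Q2=[]
t=5-6: P2@Q0 runs 1, rem=12, I/O yield, promote→Q0. Q0=[P3,P2] Q1=[P1] Q2=[]
t=6-8: P3@Q0 runs 2, rem=6, I/O yield, promote→Q0. Q0=[P2,P3] Q1=[P1] Q2=[]
t=8-9: P2@Q0 runs 1, rem=11, I/O yield, promote→Q0. Q0=[P3,P2] Q1=[P1] Q2=[]
t=9-11: P3@Q0 runs 2, rem=4, I/O yield, promote→Q0. Q0=[P2,P3] Q1=[P1] Q2=[]
t=11-12: P2@Q0 runs 1, rem=10, I/O yield, promote→Q0. Q0=[P3,P2] Q1=[P1] Q2=[]
t=12-14: P3@Q0 runs 2, rem=2, I/O yield, promote→Q0. Q0=[P2,P3] Q1=[P1] Q2=[]
t=14-15: P2@Q0 runs 1, rem=9, I/O yield, promote→Q0. Q0=[P3,P2] Q1=[P1] Q2=[]
t=15-17: P3@Q0 runs 2, rem=0, completes. Q0=[P2] Q1=[P1] Q2=[]
t=17-18: P2@Q0 runs 1, rem=8, I/O yield, promote→Q0. Q0=[P2] Q1=[P1] Q2=[]
t=18-19: P2@Q0 runs 1, rem=7, I/O yield, promote→Q0. Q0=[P2] Q1=[P1] Q2=[]
t=19-20: P2@Q0 runs 1, rem=6, I/O yield, promote→Q0. Q0=[P2] Q1=[P1] Q2=[]
t=20-21: P2@Q0 runs 1, rem=5, I/O yield, promote→Q0. Q0=[P2] Q1=[P1] Q2=[]
t=21-22: P2@Q0 runs 1, rem=4, I/O yield, promote→Q0. Q0=[P2] Q1=[P1] Q2=[]
t=22-23: P2@Q0 runs 1, rem=3, I/O yield, promote→Q0. Q0=[P2] Q1=[P1] Q2=[]
t=23-24: P2@Q0 runs 1, rem=2, I/O yield, promote→Q0. Q0=[P2] Q1=[P1] Q2=[]
t=24-25: P2@Q0 runs 1, rem=1, I/O yield, promote→Q0. Q0=[P2] Q1=[P1] Q2=[]
t=25-26: P2@Q0 runs 1, rem=0, completes. Q0=[] Q1=[P1] Q2=[]
t=26-29: P1@Q1 runs 3, rem=2, I/O yield, promote→Q0. Q0=[P1] Q1=[] Q2=[]
t=29-31: P1@Q0 runs 2, rem=0, completes. Q0=[] Q1=[] Q2=[]

Answer: 1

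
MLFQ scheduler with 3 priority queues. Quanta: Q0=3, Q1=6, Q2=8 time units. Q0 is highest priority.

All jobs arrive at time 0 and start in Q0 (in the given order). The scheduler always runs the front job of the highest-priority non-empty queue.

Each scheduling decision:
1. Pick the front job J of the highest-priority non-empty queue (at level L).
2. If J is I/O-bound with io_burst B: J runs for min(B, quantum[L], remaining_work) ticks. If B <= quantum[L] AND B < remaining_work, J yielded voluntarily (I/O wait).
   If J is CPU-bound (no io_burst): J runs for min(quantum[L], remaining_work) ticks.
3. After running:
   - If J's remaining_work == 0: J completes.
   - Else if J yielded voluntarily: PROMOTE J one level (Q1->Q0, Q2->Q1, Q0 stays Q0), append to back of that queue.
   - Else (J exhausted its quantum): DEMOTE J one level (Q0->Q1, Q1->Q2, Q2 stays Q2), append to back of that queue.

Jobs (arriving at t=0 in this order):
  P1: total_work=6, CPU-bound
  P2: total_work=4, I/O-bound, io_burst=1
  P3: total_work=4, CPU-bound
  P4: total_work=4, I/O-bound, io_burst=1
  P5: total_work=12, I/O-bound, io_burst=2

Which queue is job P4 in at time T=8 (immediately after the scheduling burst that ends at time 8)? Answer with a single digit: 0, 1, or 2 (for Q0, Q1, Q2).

Answer: 0

Derivation:
t=0-3: P1@Q0 runs 3, rem=3, quantum used, demote→Q1. Q0=[P2,P3,P4,P5] Q1=[P1] Q2=[]
t=3-4: P2@Q0 runs 1, rem=3, I/O yield, promote→Q0. Q0=[P3,P4,P5,P2] Q1=[P1] Q2=[]
t=4-7: P3@Q0 runs 3, rem=1, quantum used, demote→Q1. Q0=[P4,P5,P2] Q1=[P1,P3] Q2=[]
t=7-8: P4@Q0 runs 1, rem=3, I/O yield, promote→Q0. Q0=[P5,P2,P4] Q1=[P1,P3] Q2=[]
t=8-10: P5@Q0 runs 2, rem=10, I/O yield, promote→Q0. Q0=[P2,P4,P5] Q1=[P1,P3] Q2=[]
t=10-11: P2@Q0 runs 1, rem=2, I/O yield, promote→Q0. Q0=[P4,P5,P2] Q1=[P1,P3] Q2=[]
t=11-12: P4@Q0 runs 1, rem=2, I/O yield, promote→Q0. Q0=[P5,P2,P4] Q1=[P1,P3] Q2=[]
t=12-14: P5@Q0 runs 2, rem=8, I/O yield, promote→Q0. Q0=[P2,P4,P5] Q1=[P1,P3] Q2=[]
t=14-15: P2@Q0 runs 1, rem=1, I/O yield, promote→Q0. Q0=[P4,P5,P2] Q1=[P1,P3] Q2=[]
t=15-16: P4@Q0 runs 1, rem=1, I/O yield, promote→Q0. Q0=[P5,P2,P4] Q1=[P1,P3] Q2=[]
t=16-18: P5@Q0 runs 2, rem=6, I/O yield, promote→Q0. Q0=[P2,P4,P5] Q1=[P1,P3] Q2=[]
t=18-19: P2@Q0 runs 1, rem=0, completes. Q0=[P4,P5] Q1=[P1,P3] Q2=[]
t=19-20: P4@Q0 runs 1, rem=0, completes. Q0=[P5] Q1=[P1,P3] Q2=[]
t=20-22: P5@Q0 runs 2, rem=4, I/O yield, promote→Q0. Q0=[P5] Q1=[P1,P3] Q2=[]
t=22-24: P5@Q0 runs 2, rem=2, I/O yield, promote→Q0. Q0=[P5] Q1=[P1,P3] Q2=[]
t=24-26: P5@Q0 runs 2, rem=0, completes. Q0=[] Q1=[P1,P3] Q2=[]
t=26-29: P1@Q1 runs 3, rem=0, completes. Q0=[] Q1=[P3] Q2=[]
t=29-30: P3@Q1 runs 1, rem=0, completes. Q0=[] Q1=[] Q2=[]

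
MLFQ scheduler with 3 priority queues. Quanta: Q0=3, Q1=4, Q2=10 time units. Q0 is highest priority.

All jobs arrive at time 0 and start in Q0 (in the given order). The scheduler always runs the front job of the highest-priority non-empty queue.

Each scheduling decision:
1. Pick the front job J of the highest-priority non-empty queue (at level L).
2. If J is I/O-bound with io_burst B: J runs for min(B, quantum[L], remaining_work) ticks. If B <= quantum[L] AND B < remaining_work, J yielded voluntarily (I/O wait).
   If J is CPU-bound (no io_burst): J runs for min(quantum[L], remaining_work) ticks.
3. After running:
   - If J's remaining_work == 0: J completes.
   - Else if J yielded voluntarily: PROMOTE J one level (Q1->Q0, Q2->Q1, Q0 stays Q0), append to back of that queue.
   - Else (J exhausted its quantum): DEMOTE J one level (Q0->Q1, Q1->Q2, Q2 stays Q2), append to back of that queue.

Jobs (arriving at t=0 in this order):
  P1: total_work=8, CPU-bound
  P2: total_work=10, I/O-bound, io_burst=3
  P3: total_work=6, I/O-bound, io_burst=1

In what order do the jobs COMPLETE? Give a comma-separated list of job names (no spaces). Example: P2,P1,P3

Answer: P2,P3,P1

Derivation:
t=0-3: P1@Q0 runs 3, rem=5, quantum used, demote→Q1. Q0=[P2,P3] Q1=[P1] Q2=[]
t=3-6: P2@Q0 runs 3, rem=7, I/O yield, promote→Q0. Q0=[P3,P2] Q1=[P1] Q2=[]
t=6-7: P3@Q0 runs 1, rem=5, I/O yield, promote→Q0. Q0=[P2,P3] Q1=[P1] Q2=[]
t=7-10: P2@Q0 runs 3, rem=4, I/O yield, promote→Q0. Q0=[P3,P2] Q1=[P1] Q2=[]
t=10-11: P3@Q0 runs 1, rem=4, I/O yield, promote→Q0. Q0=[P2,P3] Q1=[P1] Q2=[]
t=11-14: P2@Q0 runs 3, rem=1, I/O yield, promote→Q0. Q0=[P3,P2] Q1=[P1] Q2=[]
t=14-15: P3@Q0 runs 1, rem=3, I/O yield, promote→Q0. Q0=[P2,P3] Q1=[P1] Q2=[]
t=15-16: P2@Q0 runs 1, rem=0, completes. Q0=[P3] Q1=[P1] Q2=[]
t=16-17: P3@Q0 runs 1, rem=2, I/O yield, promote→Q0. Q0=[P3] Q1=[P1] Q2=[]
t=17-18: P3@Q0 runs 1, rem=1, I/O yield, promote→Q0. Q0=[P3] Q1=[P1] Q2=[]
t=18-19: P3@Q0 runs 1, rem=0, completes. Q0=[] Q1=[P1] Q2=[]
t=19-23: P1@Q1 runs 4, rem=1, quantum used, demote→Q2. Q0=[] Q1=[] Q2=[P1]
t=23-24: P1@Q2 runs 1, rem=0, completes. Q0=[] Q1=[] Q2=[]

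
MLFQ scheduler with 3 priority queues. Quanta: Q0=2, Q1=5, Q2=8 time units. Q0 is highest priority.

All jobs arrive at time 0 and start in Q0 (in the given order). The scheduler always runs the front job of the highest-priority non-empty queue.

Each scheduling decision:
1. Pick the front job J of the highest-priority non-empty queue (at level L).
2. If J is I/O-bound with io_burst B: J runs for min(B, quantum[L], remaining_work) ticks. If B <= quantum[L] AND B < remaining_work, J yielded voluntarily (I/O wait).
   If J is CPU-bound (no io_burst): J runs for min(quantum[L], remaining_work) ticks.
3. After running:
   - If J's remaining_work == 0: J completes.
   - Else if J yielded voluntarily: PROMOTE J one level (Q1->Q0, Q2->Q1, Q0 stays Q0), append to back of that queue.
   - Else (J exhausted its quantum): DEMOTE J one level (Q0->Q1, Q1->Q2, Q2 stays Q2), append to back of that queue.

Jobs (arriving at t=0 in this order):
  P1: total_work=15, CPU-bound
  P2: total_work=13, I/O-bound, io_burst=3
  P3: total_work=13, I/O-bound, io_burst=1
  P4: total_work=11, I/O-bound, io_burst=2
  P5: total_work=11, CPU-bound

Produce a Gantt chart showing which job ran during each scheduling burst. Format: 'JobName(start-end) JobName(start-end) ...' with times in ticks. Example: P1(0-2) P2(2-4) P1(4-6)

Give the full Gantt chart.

Answer: P1(0-2) P2(2-4) P3(4-5) P4(5-7) P5(7-9) P3(9-10) P4(10-12) P3(12-13) P4(13-15) P3(15-16) P4(16-18) P3(18-19) P4(19-21) P3(21-22) P4(22-23) P3(23-24) P3(24-25) P3(25-26) P3(26-27) P3(27-28) P3(28-29) P3(29-30) P1(30-35) P2(35-38) P2(38-40) P5(40-45) P2(45-48) P2(48-50) P2(50-51) P1(51-59) P5(59-63)

Derivation:
t=0-2: P1@Q0 runs 2, rem=13, quantum used, demote→Q1. Q0=[P2,P3,P4,P5] Q1=[P1] Q2=[]
t=2-4: P2@Q0 runs 2, rem=11, quantum used, demote→Q1. Q0=[P3,P4,P5] Q1=[P1,P2] Q2=[]
t=4-5: P3@Q0 runs 1, rem=12, I/O yield, promote→Q0. Q0=[P4,P5,P3] Q1=[P1,P2] Q2=[]
t=5-7: P4@Q0 runs 2, rem=9, I/O yield, promote→Q0. Q0=[P5,P3,P4] Q1=[P1,P2] Q2=[]
t=7-9: P5@Q0 runs 2, rem=9, quantum used, demote→Q1. Q0=[P3,P4] Q1=[P1,P2,P5] Q2=[]
t=9-10: P3@Q0 runs 1, rem=11, I/O yield, promote→Q0. Q0=[P4,P3] Q1=[P1,P2,P5] Q2=[]
t=10-12: P4@Q0 runs 2, rem=7, I/O yield, promote→Q0. Q0=[P3,P4] Q1=[P1,P2,P5] Q2=[]
t=12-13: P3@Q0 runs 1, rem=10, I/O yield, promote→Q0. Q0=[P4,P3] Q1=[P1,P2,P5] Q2=[]
t=13-15: P4@Q0 runs 2, rem=5, I/O yield, promote→Q0. Q0=[P3,P4] Q1=[P1,P2,P5] Q2=[]
t=15-16: P3@Q0 runs 1, rem=9, I/O yield, promote→Q0. Q0=[P4,P3] Q1=[P1,P2,P5] Q2=[]
t=16-18: P4@Q0 runs 2, rem=3, I/O yield, promote→Q0. Q0=[P3,P4] Q1=[P1,P2,P5] Q2=[]
t=18-19: P3@Q0 runs 1, rem=8, I/O yield, promote→Q0. Q0=[P4,P3] Q1=[P1,P2,P5] Q2=[]
t=19-21: P4@Q0 runs 2, rem=1, I/O yield, promote→Q0. Q0=[P3,P4] Q1=[P1,P2,P5] Q2=[]
t=21-22: P3@Q0 runs 1, rem=7, I/O yield, promote→Q0. Q0=[P4,P3] Q1=[P1,P2,P5] Q2=[]
t=22-23: P4@Q0 runs 1, rem=0, completes. Q0=[P3] Q1=[P1,P2,P5] Q2=[]
t=23-24: P3@Q0 runs 1, rem=6, I/O yield, promote→Q0. Q0=[P3] Q1=[P1,P2,P5] Q2=[]
t=24-25: P3@Q0 runs 1, rem=5, I/O yield, promote→Q0. Q0=[P3] Q1=[P1,P2,P5] Q2=[]
t=25-26: P3@Q0 runs 1, rem=4, I/O yield, promote→Q0. Q0=[P3] Q1=[P1,P2,P5] Q2=[]
t=26-27: P3@Q0 runs 1, rem=3, I/O yield, promote→Q0. Q0=[P3] Q1=[P1,P2,P5] Q2=[]
t=27-28: P3@Q0 runs 1, rem=2, I/O yield, promote→Q0. Q0=[P3] Q1=[P1,P2,P5] Q2=[]
t=28-29: P3@Q0 runs 1, rem=1, I/O yield, promote→Q0. Q0=[P3] Q1=[P1,P2,P5] Q2=[]
t=29-30: P3@Q0 runs 1, rem=0, completes. Q0=[] Q1=[P1,P2,P5] Q2=[]
t=30-35: P1@Q1 runs 5, rem=8, quantum used, demote→Q2. Q0=[] Q1=[P2,P5] Q2=[P1]
t=35-38: P2@Q1 runs 3, rem=8, I/O yield, promote→Q0. Q0=[P2] Q1=[P5] Q2=[P1]
t=38-40: P2@Q0 runs 2, rem=6, quantum used, demote→Q1. Q0=[] Q1=[P5,P2] Q2=[P1]
t=40-45: P5@Q1 runs 5, rem=4, quantum used, demote→Q2. Q0=[] Q1=[P2] Q2=[P1,P5]
t=45-48: P2@Q1 runs 3, rem=3, I/O yield, promote→Q0. Q0=[P2] Q1=[] Q2=[P1,P5]
t=48-50: P2@Q0 runs 2, rem=1, quantum used, demote→Q1. Q0=[] Q1=[P2] Q2=[P1,P5]
t=50-51: P2@Q1 runs 1, rem=0, completes. Q0=[] Q1=[] Q2=[P1,P5]
t=51-59: P1@Q2 runs 8, rem=0, completes. Q0=[] Q1=[] Q2=[P5]
t=59-63: P5@Q2 runs 4, rem=0, completes. Q0=[] Q1=[] Q2=[]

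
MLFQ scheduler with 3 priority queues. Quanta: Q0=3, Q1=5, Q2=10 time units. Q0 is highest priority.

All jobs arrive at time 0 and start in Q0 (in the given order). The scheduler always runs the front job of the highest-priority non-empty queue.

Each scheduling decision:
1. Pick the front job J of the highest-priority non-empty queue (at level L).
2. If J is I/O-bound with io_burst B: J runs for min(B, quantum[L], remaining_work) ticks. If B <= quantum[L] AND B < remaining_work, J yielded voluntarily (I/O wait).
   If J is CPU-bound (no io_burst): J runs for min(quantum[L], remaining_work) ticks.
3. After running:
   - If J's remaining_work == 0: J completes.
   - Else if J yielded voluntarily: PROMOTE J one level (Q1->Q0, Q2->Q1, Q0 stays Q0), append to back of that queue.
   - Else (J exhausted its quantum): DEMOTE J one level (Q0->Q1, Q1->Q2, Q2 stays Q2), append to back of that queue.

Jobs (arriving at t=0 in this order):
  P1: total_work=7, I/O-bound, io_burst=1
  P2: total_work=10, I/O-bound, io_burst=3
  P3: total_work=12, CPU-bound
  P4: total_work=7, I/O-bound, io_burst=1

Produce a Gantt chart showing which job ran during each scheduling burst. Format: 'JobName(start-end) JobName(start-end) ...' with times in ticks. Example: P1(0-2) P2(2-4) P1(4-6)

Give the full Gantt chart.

Answer: P1(0-1) P2(1-4) P3(4-7) P4(7-8) P1(8-9) P2(9-12) P4(12-13) P1(13-14) P2(14-17) P4(17-18) P1(18-19) P2(19-20) P4(20-21) P1(21-22) P4(22-23) P1(23-24) P4(24-25) P1(25-26) P4(26-27) P3(27-32) P3(32-36)

Derivation:
t=0-1: P1@Q0 runs 1, rem=6, I/O yield, promote→Q0. Q0=[P2,P3,P4,P1] Q1=[] Q2=[]
t=1-4: P2@Q0 runs 3, rem=7, I/O yield, promote→Q0. Q0=[P3,P4,P1,P2] Q1=[] Q2=[]
t=4-7: P3@Q0 runs 3, rem=9, quantum used, demote→Q1. Q0=[P4,P1,P2] Q1=[P3] Q2=[]
t=7-8: P4@Q0 runs 1, rem=6, I/O yield, promote→Q0. Q0=[P1,P2,P4] Q1=[P3] Q2=[]
t=8-9: P1@Q0 runs 1, rem=5, I/O yield, promote→Q0. Q0=[P2,P4,P1] Q1=[P3] Q2=[]
t=9-12: P2@Q0 runs 3, rem=4, I/O yield, promote→Q0. Q0=[P4,P1,P2] Q1=[P3] Q2=[]
t=12-13: P4@Q0 runs 1, rem=5, I/O yield, promote→Q0. Q0=[P1,P2,P4] Q1=[P3] Q2=[]
t=13-14: P1@Q0 runs 1, rem=4, I/O yield, promote→Q0. Q0=[P2,P4,P1] Q1=[P3] Q2=[]
t=14-17: P2@Q0 runs 3, rem=1, I/O yield, promote→Q0. Q0=[P4,P1,P2] Q1=[P3] Q2=[]
t=17-18: P4@Q0 runs 1, rem=4, I/O yield, promote→Q0. Q0=[P1,P2,P4] Q1=[P3] Q2=[]
t=18-19: P1@Q0 runs 1, rem=3, I/O yield, promote→Q0. Q0=[P2,P4,P1] Q1=[P3] Q2=[]
t=19-20: P2@Q0 runs 1, rem=0, completes. Q0=[P4,P1] Q1=[P3] Q2=[]
t=20-21: P4@Q0 runs 1, rem=3, I/O yield, promote→Q0. Q0=[P1,P4] Q1=[P3] Q2=[]
t=21-22: P1@Q0 runs 1, rem=2, I/O yield, promote→Q0. Q0=[P4,P1] Q1=[P3] Q2=[]
t=22-23: P4@Q0 runs 1, rem=2, I/O yield, promote→Q0. Q0=[P1,P4] Q1=[P3] Q2=[]
t=23-24: P1@Q0 runs 1, rem=1, I/O yield, promote→Q0. Q0=[P4,P1] Q1=[P3] Q2=[]
t=24-25: P4@Q0 runs 1, rem=1, I/O yield, promote→Q0. Q0=[P1,P4] Q1=[P3] Q2=[]
t=25-26: P1@Q0 runs 1, rem=0, completes. Q0=[P4] Q1=[P3] Q2=[]
t=26-27: P4@Q0 runs 1, rem=0, completes. Q0=[] Q1=[P3] Q2=[]
t=27-32: P3@Q1 runs 5, rem=4, quantum used, demote→Q2. Q0=[] Q1=[] Q2=[P3]
t=32-36: P3@Q2 runs 4, rem=0, completes. Q0=[] Q1=[] Q2=[]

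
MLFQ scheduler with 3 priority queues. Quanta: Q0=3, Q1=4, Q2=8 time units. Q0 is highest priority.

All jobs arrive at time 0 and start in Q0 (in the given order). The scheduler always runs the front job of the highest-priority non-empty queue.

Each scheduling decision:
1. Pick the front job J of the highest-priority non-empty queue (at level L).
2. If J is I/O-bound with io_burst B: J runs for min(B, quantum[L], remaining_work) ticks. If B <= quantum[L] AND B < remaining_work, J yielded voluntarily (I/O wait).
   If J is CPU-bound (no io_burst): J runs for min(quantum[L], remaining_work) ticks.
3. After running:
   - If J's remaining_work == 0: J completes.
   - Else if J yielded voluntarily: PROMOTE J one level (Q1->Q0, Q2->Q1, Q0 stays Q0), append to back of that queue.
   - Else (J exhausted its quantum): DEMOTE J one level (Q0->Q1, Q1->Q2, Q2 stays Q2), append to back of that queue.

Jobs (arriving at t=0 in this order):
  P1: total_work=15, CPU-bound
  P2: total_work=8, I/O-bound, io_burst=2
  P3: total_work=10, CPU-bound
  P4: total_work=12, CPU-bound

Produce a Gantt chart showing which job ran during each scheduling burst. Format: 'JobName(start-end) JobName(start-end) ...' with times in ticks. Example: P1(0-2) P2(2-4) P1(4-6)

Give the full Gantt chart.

t=0-3: P1@Q0 runs 3, rem=12, quantum used, demote→Q1. Q0=[P2,P3,P4] Q1=[P1] Q2=[]
t=3-5: P2@Q0 runs 2, rem=6, I/O yield, promote→Q0. Q0=[P3,P4,P2] Q1=[P1] Q2=[]
t=5-8: P3@Q0 runs 3, rem=7, quantum used, demote→Q1. Q0=[P4,P2] Q1=[P1,P3] Q2=[]
t=8-11: P4@Q0 runs 3, rem=9, quantum used, demote→Q1. Q0=[P2] Q1=[P1,P3,P4] Q2=[]
t=11-13: P2@Q0 runs 2, rem=4, I/O yield, promote→Q0. Q0=[P2] Q1=[P1,P3,P4] Q2=[]
t=13-15: P2@Q0 runs 2, rem=2, I/O yield, promote→Q0. Q0=[P2] Q1=[P1,P3,P4] Q2=[]
t=15-17: P2@Q0 runs 2, rem=0, completes. Q0=[] Q1=[P1,P3,P4] Q2=[]
t=17-21: P1@Q1 runs 4, rem=8, quantum used, demote→Q2. Q0=[] Q1=[P3,P4] Q2=[P1]
t=21-25: P3@Q1 runs 4, rem=3, quantum used, demote→Q2. Q0=[] Q1=[P4] Q2=[P1,P3]
t=25-29: P4@Q1 runs 4, rem=5, quantum used, demote→Q2. Q0=[] Q1=[] Q2=[P1,P3,P4]
t=29-37: P1@Q2 runs 8, rem=0, completes. Q0=[] Q1=[] Q2=[P3,P4]
t=37-40: P3@Q2 runs 3, rem=0, completes. Q0=[] Q1=[] Q2=[P4]
t=40-45: P4@Q2 runs 5, rem=0, completes. Q0=[] Q1=[] Q2=[]

Answer: P1(0-3) P2(3-5) P3(5-8) P4(8-11) P2(11-13) P2(13-15) P2(15-17) P1(17-21) P3(21-25) P4(25-29) P1(29-37) P3(37-40) P4(40-45)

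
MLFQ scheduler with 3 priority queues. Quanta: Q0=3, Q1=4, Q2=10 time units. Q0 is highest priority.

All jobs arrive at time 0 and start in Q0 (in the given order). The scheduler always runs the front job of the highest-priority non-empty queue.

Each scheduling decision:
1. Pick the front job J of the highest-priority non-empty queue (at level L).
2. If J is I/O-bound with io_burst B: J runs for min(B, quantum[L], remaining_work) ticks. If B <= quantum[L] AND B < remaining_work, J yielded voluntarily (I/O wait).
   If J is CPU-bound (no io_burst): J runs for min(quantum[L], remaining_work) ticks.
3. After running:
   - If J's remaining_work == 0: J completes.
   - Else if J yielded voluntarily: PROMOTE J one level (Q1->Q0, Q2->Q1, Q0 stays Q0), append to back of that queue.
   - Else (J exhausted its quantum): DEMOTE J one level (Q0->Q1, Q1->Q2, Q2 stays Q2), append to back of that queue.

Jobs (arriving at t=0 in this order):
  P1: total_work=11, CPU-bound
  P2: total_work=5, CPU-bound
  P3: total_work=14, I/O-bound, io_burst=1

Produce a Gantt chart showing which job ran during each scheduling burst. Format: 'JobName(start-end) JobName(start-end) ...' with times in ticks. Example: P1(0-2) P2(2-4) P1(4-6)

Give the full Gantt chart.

Answer: P1(0-3) P2(3-6) P3(6-7) P3(7-8) P3(8-9) P3(9-10) P3(10-11) P3(11-12) P3(12-13) P3(13-14) P3(14-15) P3(15-16) P3(16-17) P3(17-18) P3(18-19) P3(19-20) P1(20-24) P2(24-26) P1(26-30)

Derivation:
t=0-3: P1@Q0 runs 3, rem=8, quantum used, demote→Q1. Q0=[P2,P3] Q1=[P1] Q2=[]
t=3-6: P2@Q0 runs 3, rem=2, quantum used, demote→Q1. Q0=[P3] Q1=[P1,P2] Q2=[]
t=6-7: P3@Q0 runs 1, rem=13, I/O yield, promote→Q0. Q0=[P3] Q1=[P1,P2] Q2=[]
t=7-8: P3@Q0 runs 1, rem=12, I/O yield, promote→Q0. Q0=[P3] Q1=[P1,P2] Q2=[]
t=8-9: P3@Q0 runs 1, rem=11, I/O yield, promote→Q0. Q0=[P3] Q1=[P1,P2] Q2=[]
t=9-10: P3@Q0 runs 1, rem=10, I/O yield, promote→Q0. Q0=[P3] Q1=[P1,P2] Q2=[]
t=10-11: P3@Q0 runs 1, rem=9, I/O yield, promote→Q0. Q0=[P3] Q1=[P1,P2] Q2=[]
t=11-12: P3@Q0 runs 1, rem=8, I/O yield, promote→Q0. Q0=[P3] Q1=[P1,P2] Q2=[]
t=12-13: P3@Q0 runs 1, rem=7, I/O yield, promote→Q0. Q0=[P3] Q1=[P1,P2] Q2=[]
t=13-14: P3@Q0 runs 1, rem=6, I/O yield, promote→Q0. Q0=[P3] Q1=[P1,P2] Q2=[]
t=14-15: P3@Q0 runs 1, rem=5, I/O yield, promote→Q0. Q0=[P3] Q1=[P1,P2] Q2=[]
t=15-16: P3@Q0 runs 1, rem=4, I/O yield, promote→Q0. Q0=[P3] Q1=[P1,P2] Q2=[]
t=16-17: P3@Q0 runs 1, rem=3, I/O yield, promote→Q0. Q0=[P3] Q1=[P1,P2] Q2=[]
t=17-18: P3@Q0 runs 1, rem=2, I/O yield, promote→Q0. Q0=[P3] Q1=[P1,P2] Q2=[]
t=18-19: P3@Q0 runs 1, rem=1, I/O yield, promote→Q0. Q0=[P3] Q1=[P1,P2] Q2=[]
t=19-20: P3@Q0 runs 1, rem=0, completes. Q0=[] Q1=[P1,P2] Q2=[]
t=20-24: P1@Q1 runs 4, rem=4, quantum used, demote→Q2. Q0=[] Q1=[P2] Q2=[P1]
t=24-26: P2@Q1 runs 2, rem=0, completes. Q0=[] Q1=[] Q2=[P1]
t=26-30: P1@Q2 runs 4, rem=0, completes. Q0=[] Q1=[] Q2=[]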